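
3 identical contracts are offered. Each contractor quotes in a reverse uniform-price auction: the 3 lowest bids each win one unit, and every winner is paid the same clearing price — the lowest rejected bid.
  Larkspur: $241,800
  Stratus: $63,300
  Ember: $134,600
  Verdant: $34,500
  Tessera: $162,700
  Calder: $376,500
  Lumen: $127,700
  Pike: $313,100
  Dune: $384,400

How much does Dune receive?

Ordering the bids: 34,500 (Verdant), 63,300 (Stratus), 127,700 (Lumen), 134,600 (Ember), 162,700 (Tessera), …
Lowest 3: Verdant, Stratus, Lumen.
Lowest unsuccessful bid: $134,600 → clearing price.
Dune does not win → is paid $0.

Dune is paid $0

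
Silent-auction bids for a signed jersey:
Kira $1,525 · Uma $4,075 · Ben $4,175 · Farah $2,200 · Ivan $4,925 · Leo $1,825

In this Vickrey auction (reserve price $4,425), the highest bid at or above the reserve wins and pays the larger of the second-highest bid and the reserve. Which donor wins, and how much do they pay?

Ivan pays $4,425

Bids ranked: 4,925 (Ivan) > 4,175 (Ben) > 4,075 (Uma) > 2,200 (Farah) > 1,825 (Leo) > 1,525 (Kira)
Ivan has the top bid at or above the reserve ($4,925).
Second-highest bid $4,175 is below the reserve $4,425, so the reserve binds → payment $4,425.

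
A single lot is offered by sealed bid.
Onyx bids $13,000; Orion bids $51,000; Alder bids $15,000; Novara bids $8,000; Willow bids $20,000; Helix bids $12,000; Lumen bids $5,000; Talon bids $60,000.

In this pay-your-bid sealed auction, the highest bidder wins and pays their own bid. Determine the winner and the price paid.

Bids in order: 60,000 (Talon) > 51,000 (Orion) > 20,000 (Willow) > 15,000 (Alder) > 13,000 (Onyx) > 12,000 (Helix) > …
First-price: Talon pays what they bid, $60,000.

Talon pays $60,000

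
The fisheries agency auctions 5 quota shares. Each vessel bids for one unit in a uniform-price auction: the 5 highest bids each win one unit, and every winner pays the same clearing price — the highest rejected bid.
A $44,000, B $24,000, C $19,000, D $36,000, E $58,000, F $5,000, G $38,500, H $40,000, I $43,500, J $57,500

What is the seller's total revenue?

Total revenue: $192,500

Bids ranked high→low: 58,000 (E), 57,500 (J), 44,000 (A), 43,500 (I), 40,000 (H), 38,500 (G), 36,000 (D), …
Top 5: E, J, A, I, H.
First losing bid is G's $38,500, which sets the uniform price.
Total revenue = 5 × $38,500 = $192,500.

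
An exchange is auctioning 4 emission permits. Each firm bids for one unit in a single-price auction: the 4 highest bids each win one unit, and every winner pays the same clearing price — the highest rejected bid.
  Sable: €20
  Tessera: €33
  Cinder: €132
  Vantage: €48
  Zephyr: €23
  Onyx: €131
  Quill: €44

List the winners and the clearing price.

Cinder, Onyx, Vantage, Quill; each pays €33

Bids ranked high→low: 132 (Cinder), 131 (Onyx), 48 (Vantage), 44 (Quill), 33 (Tessera), 23 (Zephyr), …
Top 4: Cinder, Onyx, Vantage, Quill.
Clearing price = highest rejected bid = €33.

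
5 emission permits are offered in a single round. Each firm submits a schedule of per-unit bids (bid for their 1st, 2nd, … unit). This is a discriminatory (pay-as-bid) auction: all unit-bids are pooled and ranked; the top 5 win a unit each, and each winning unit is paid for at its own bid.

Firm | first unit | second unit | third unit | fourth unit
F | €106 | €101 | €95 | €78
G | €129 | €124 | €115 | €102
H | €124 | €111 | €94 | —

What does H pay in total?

H pays €235

Merging the schedules and taking the best 5: 129 (G-1), 124 (G-2), 124 (H-1), 115 (G-3), 111 (H-2)
Next rejected bid: €106 (not a price — pay-as-bid).
H's winning unit-bids: 124 + 111 = €235.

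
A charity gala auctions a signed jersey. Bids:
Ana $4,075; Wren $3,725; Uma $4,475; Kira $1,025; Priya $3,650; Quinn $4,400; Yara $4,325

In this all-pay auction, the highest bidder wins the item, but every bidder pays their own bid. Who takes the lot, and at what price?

Uma pays $4,475

Bids ranked: 4,475 (Uma) > 4,400 (Quinn) > 4,325 (Yara) > 4,075 (Ana) > 3,725 (Wren) > 3,650 (Priya) > …
Uma is highest and takes the item; every bidder forfeits their bid.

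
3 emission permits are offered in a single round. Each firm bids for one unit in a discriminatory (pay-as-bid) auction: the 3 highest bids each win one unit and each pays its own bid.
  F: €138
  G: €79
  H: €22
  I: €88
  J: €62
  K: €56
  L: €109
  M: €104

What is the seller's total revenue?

Bids ranked high→low: 138 (F), 109 (L), 104 (M), 88 (I), 79 (G), …
Top 3: F, L, M.
Total revenue = 138 + 109 + 104 = €351.

Total revenue: €351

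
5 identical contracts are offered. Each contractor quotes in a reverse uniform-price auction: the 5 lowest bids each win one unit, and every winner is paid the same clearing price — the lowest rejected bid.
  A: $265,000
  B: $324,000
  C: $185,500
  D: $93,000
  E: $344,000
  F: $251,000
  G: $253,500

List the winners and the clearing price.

D, C, F, G, A; each is paid $324,000

Bids ranked low→high: 93,000 (D), 185,500 (C), 251,000 (F), 253,500 (G), 265,000 (A), 324,000 (B), 344,000 (E)
Lowest 5: D, C, F, G, A.
Clearing price = lowest rejected bid = $324,000.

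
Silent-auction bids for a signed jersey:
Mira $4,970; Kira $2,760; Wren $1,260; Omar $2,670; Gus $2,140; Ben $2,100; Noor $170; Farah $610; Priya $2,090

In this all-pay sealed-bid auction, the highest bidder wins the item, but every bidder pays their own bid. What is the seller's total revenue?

Total revenue: $18,770

Rule: the highest bidder wins the item, but every bidder pays their own bid.
Sorting bids: 4,970 (Mira) > 2,760 (Kira) > 2,670 (Omar) > 2,140 (Gus) > 2,100 (Ben) > 2,090 (Priya) > …
Mira wins with the top bid; all bids are sunk regardless.
Every bidder forfeits their bid regardless of winning.
Revenue = 4,970 + 2,760 + 1,260 + 2,670 + 2,140 + 2,100 + 170 + 610 + 2,090 = $18,770.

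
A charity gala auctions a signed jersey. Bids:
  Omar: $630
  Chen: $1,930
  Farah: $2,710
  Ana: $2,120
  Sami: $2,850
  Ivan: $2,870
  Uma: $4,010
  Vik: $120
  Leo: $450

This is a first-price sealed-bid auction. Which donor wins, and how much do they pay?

Uma pays $4,010

Bids ranked: 4,010 (Uma) > 2,870 (Ivan) > 2,850 (Sami) > 2,710 (Farah) > 2,120 (Ana) > 1,930 (Chen) > …
Uma is highest → pays own bid, $4,010.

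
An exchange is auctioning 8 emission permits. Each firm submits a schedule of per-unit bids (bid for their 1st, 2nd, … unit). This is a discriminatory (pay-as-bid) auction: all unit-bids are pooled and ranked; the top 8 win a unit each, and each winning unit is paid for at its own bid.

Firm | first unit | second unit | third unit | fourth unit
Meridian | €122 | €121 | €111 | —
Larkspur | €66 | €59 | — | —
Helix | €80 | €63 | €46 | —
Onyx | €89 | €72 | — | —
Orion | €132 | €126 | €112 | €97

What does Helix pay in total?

Helix pays €0

All unit-bids, highest first — top 8: 132 (Orion-1), 126 (Orion-2), 122 (Meridian-1), 121 (Meridian-2), 112 (Orion-3), 111 (Meridian-3), 97 (Orion-4), 89 (Onyx-1)
Next rejected bid: €80 (not a price — pay-as-bid).
Helix wins no units.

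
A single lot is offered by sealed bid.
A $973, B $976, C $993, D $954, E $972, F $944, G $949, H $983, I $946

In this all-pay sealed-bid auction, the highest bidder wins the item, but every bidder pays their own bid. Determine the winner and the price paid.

C pays $993

All-pay sealed-bid auction: the highest bidder wins the item, but every bidder pays their own bid.
Sorting bids: 993 (C) > 983 (H) > 976 (B) > 973 (A) > 972 (E) > 954 (D) > …
C wins with the top bid; all bids are sunk regardless.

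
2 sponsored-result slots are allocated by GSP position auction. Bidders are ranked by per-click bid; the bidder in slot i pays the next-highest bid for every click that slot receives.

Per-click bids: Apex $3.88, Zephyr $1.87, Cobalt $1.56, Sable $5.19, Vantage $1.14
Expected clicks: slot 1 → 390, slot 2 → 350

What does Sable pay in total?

Sable pays $1513.20

Sorting advertisers: $5.19 (Sable) > $3.88 (Apex) > $1.87 (Zephyr) > …
Sable holds slot 1 → pays next bid $3.88 × 390 clicks = $1513.20.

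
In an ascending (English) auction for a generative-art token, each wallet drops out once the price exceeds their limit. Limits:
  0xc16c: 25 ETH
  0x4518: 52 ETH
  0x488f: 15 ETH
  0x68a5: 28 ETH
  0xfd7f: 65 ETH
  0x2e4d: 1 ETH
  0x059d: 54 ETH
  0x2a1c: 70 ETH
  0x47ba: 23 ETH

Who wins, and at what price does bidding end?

Sorting limits: 70 (0x2a1c) > 65 (0xfd7f) > 54 (0x059d) > 52 (0x4518) > 28 (0x68a5) > 25 (0xc16c) > …
Once the price passes 65 ETH, only 0x2a1c is left; the hammer falls at 0xfd7f's limit of 65 ETH.

0x2a1c wins at 65 ETH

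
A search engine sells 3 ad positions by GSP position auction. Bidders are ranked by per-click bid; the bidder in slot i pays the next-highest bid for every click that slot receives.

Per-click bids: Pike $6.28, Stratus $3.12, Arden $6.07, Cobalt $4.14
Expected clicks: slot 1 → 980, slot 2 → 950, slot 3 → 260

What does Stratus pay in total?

Stratus pays $0.00

Ranked by bid: $6.28 (Pike) > $6.07 (Arden) > $4.14 (Cobalt) > $3.12 (Stratus)
Stratus ranks below slot 3 → no slot, pays nothing.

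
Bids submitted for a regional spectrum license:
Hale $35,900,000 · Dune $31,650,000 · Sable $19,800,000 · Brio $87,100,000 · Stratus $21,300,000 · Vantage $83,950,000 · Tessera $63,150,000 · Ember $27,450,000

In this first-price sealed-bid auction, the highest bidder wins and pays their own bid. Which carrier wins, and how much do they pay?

Rule: the highest bidder wins and pays their own bid.
Bids in order: 87,100,000 (Brio) > 83,950,000 (Vantage) > 63,150,000 (Tessera) > 35,900,000 (Hale) > 31,650,000 (Dune) > 27,450,000 (Ember) > …
Brio is highest → pays own bid, $87,100,000.

Brio pays $87,100,000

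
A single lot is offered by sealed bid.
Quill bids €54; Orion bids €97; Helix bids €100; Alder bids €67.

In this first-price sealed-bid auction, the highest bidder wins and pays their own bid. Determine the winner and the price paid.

Helix pays €100

First-price sealed-bid auction: the highest bidder wins and pays their own bid.
Bids in order: 100 (Helix) > 97 (Orion) > 67 (Alder) > 54 (Quill)
First-price: Helix pays what they bid, €100.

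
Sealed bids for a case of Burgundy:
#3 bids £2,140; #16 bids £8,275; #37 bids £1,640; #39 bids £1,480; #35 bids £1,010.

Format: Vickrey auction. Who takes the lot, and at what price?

Rule: the highest bidder wins and pays the second-highest bid.
Bids in order: 8,275 (#16) > 2,140 (#3) > 1,640 (#37) > 1,480 (#39) > 1,010 (#35)
#16 wins with the highest bid; price is set by the runner-up at £2,140.

#16 pays £2,140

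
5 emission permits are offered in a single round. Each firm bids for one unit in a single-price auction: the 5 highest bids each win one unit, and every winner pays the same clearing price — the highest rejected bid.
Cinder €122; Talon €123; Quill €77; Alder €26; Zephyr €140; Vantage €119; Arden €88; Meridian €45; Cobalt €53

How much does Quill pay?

Sorting: 140 (Zephyr), 123 (Talon), 122 (Cinder), 119 (Vantage), 88 (Arden), 77 (Quill), 53 (Cobalt), …
The 5 highest are Zephyr, Talon, Cinder, Vantage, Arden.
First losing bid is Quill's €77, which sets the uniform price.
Quill does not win → pays €0.

Quill pays €0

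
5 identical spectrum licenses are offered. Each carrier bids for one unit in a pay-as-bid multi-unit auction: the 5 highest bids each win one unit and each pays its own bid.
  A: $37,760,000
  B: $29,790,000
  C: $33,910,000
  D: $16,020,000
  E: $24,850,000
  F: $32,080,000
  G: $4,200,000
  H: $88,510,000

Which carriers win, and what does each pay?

H $88,510,000, A $37,760,000, C $33,910,000, F $32,080,000, B $29,790,000

Bids ranked high→low: 88,510,000 (H), 37,760,000 (A), 33,910,000 (C), 32,080,000 (F), 29,790,000 (B), 24,850,000 (E), 16,020,000 (D), …
The 5 highest are H, A, C, F, B.
Each winner pays its own bid: H $88,510,000, A $37,760,000, C $33,910,000, F $32,080,000, B $29,790,000.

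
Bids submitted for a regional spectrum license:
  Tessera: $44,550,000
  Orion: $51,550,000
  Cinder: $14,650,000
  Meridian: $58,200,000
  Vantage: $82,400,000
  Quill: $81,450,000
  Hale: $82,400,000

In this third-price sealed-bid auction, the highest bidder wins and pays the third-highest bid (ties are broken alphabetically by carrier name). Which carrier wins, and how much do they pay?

Bids ranked: 82,400,000 (Hale) > 82,400,000 (Vantage) > 81,450,000 (Quill) > 58,200,000 (Meridian) > 51,550,000 (Orion) > 44,550,000 (Tessera) > …
Hale and Vantage tie at $82,400,000; tie-break gives it to Hale.
Hale wins; payment is bid #3 in the ranking = $81,450,000.

Hale pays $81,450,000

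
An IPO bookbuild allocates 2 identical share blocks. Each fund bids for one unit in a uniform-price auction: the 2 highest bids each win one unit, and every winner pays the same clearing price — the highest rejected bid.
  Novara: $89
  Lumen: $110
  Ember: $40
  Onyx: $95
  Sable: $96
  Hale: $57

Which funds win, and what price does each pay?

Sorting: 110 (Lumen), 96 (Sable), 95 (Onyx), 89 (Novara), …
The 2 highest are Lumen, Sable.
First losing bid is Onyx's $95, which sets the uniform price.

Lumen, Sable; each pays $95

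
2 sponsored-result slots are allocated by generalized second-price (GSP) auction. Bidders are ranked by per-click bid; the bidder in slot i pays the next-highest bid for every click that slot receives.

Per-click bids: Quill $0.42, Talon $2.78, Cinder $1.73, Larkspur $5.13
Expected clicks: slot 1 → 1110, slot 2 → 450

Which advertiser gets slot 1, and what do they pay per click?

Per-click bids in order: $5.13 (Larkspur) > $2.78 (Talon) > $1.73 (Cinder) > …
Slot 1 goes to the first-ranked bidder, Larkspur, who pays the next bid down: $2.78/click.

Larkspur; $2.78 per click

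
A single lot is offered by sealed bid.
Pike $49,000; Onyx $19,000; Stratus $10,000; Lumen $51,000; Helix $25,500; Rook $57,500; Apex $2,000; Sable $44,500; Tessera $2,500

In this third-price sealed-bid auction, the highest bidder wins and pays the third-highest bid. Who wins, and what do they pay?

Rook pays $49,000

Third-price sealed-bid auction: the highest bidder wins and pays the third-highest bid.
Bids ranked: 57,500 (Rook) > 51,000 (Lumen) > 49,000 (Pike) > 44,500 (Sable) > 25,500 (Helix) > 19,000 (Onyx) > …
Rook is highest; pays the third-highest bid, $49,000.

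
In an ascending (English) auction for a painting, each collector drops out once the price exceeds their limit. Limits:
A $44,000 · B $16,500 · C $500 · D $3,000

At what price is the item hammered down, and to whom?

A wins at $16,500

Sorting limits: 44,000 (A) > 16,500 (B) > 3,000 (D) > 500 (C)
Bidding ends when B exits at $16,500; A takes it.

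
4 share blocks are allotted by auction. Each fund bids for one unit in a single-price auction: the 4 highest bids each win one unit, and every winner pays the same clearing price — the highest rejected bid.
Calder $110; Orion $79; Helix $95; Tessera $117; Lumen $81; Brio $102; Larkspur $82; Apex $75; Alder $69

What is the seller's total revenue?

Bids ranked high→low: 117 (Tessera), 110 (Calder), 102 (Brio), 95 (Helix), 82 (Larkspur), 81 (Lumen), …
The 4 highest are Tessera, Calder, Brio, Helix.
Highest unsuccessful bid: $82 → clearing price.
Total revenue = 4 × $82 = $328.

Total revenue: $328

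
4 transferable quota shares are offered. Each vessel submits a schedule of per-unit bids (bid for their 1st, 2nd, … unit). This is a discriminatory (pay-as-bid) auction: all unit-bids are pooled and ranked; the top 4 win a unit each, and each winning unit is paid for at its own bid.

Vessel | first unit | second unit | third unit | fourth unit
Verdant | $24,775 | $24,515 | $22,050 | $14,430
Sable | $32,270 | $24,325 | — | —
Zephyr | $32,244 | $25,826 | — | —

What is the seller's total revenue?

Merging the schedules and taking the best 4: 32,270 (Sable-1), 32,244 (Zephyr-1), 25,826 (Zephyr-2), 24,775 (Verdant-1)
Next rejected bid: $24,515 (not a price — pay-as-bid).
Each winning unit pays its own bid.
Revenue = 32,270 + 32,244 + 25,826 + 24,775 = $115,115.

Total revenue: $115,115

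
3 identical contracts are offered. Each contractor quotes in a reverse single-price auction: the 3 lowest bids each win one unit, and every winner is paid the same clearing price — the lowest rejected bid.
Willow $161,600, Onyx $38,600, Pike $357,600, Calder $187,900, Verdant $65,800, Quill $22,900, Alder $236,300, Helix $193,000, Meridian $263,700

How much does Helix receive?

Helix is paid $0

Ordering the bids: 22,900 (Quill), 38,600 (Onyx), 65,800 (Verdant), 161,600 (Willow), 187,900 (Calder), …
Winners (3 units): Quill, Onyx, Verdant.
First losing bid is Willow's $161,600, which sets the uniform price.
Helix does not win → is paid $0.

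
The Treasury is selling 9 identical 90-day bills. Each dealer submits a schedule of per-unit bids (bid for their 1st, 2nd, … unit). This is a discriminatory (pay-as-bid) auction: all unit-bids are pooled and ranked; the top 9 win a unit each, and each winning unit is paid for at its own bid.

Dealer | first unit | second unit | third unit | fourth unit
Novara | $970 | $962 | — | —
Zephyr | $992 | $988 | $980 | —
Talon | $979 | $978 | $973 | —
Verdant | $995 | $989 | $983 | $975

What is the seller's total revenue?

Total revenue: $8,859

All unit-bids, highest first — top 9: 995 (Verdant-1), 992 (Zephyr-1), 989 (Verdant-2), 988 (Zephyr-2), 983 (Verdant-3), 980 (Zephyr-3), 979 (Talon-1), 978 (Talon-2), 975 (Verdant-4)
Next rejected bid: $973 (not a price — pay-as-bid).
Each winning unit pays its own bid.
Revenue = 995 + 992 + 989 + 988 + 983 + 980 + 979 + 978 + 975 = $8,859.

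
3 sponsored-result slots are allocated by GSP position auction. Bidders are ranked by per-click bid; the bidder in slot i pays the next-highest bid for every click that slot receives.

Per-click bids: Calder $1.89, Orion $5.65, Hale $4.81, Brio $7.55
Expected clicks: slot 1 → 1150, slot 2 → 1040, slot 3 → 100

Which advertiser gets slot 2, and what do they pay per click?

Orion; $4.81 per click

Per-click bids in order: $7.55 (Brio) > $5.65 (Orion) > $4.81 (Hale) > $1.89 (Calder)
Slot 2 goes to the second-ranked bidder, Orion, who pays the next bid down: $4.81/click.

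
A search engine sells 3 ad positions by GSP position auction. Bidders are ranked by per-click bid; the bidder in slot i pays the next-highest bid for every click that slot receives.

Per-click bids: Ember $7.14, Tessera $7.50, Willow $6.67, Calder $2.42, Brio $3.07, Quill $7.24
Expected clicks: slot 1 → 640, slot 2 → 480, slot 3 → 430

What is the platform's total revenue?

Total revenue: $10928.90

Ranked by bid: $7.50 (Tessera) > $7.24 (Quill) > $7.14 (Ember) > $6.67 (Willow) > …
Slot 1: Tessera pays $7.24 × 640 = $4633.60
Slot 2: Quill pays $7.14 × 480 = $3427.20
Slot 3: Ember pays $6.67 × 430 = $2868.10
Total = $10928.90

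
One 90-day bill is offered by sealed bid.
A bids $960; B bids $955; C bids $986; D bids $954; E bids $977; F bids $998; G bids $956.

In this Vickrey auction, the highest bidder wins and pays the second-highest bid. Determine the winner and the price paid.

Bids in order: 998 (F) > 986 (C) > 977 (E) > 960 (A) > 956 (G) > 955 (B) > …
F wins with the highest bid; price is set by the runner-up at $986.

F pays $986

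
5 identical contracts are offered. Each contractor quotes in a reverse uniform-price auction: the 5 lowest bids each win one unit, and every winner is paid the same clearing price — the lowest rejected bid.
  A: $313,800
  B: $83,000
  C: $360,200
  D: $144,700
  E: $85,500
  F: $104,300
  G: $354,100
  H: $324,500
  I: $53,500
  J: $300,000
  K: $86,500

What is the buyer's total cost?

Ordering the bids: 53,500 (I), 83,000 (B), 85,500 (E), 86,500 (K), 104,300 (F), 144,700 (D), 300,000 (J), …
Lowest 5: I, B, E, K, F.
First losing bid is D's $144,700, which sets the uniform price.
Total cost = 5 × $144,700 = $723,500.

Total cost: $723,500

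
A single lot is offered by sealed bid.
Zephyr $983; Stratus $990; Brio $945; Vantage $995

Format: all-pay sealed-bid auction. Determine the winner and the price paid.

Vantage pays $995

Rule: the highest bidder wins the item, but every bidder pays their own bid.
Bids ranked: 995 (Vantage) > 990 (Stratus) > 983 (Zephyr) > 945 (Brio)
Vantage is highest and takes the item; every bidder forfeits their bid.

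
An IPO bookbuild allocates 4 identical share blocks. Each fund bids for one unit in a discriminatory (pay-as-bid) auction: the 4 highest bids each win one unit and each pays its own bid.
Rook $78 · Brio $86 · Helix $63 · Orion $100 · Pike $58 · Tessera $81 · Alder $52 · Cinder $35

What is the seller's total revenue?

Total revenue: $345

Bids ranked high→low: 100 (Orion), 86 (Brio), 81 (Tessera), 78 (Rook), 63 (Helix), 58 (Pike), …
Winners (4 units): Orion, Brio, Tessera, Rook.
Total revenue = 100 + 86 + 81 + 78 = $345.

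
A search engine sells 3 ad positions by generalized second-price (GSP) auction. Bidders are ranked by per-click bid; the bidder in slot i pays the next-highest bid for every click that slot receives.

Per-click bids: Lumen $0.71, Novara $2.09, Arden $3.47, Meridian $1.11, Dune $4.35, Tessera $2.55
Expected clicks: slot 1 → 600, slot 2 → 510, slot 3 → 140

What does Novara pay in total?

Ranked by bid: $4.35 (Dune) > $3.47 (Arden) > $2.55 (Tessera) > $2.09 (Novara) > …
Novara ranks below slot 3 → no slot, pays nothing.

Novara pays $0.00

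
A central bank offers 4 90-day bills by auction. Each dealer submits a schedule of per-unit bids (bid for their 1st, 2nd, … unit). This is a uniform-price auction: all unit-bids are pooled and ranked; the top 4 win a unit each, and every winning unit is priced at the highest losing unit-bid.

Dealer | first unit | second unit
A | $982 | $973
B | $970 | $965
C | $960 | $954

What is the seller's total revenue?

Total revenue: $3,840

All unit-bids, highest first — top 4: 982 (A-1), 973 (A-2), 970 (B-1), 965 (B-2)
The (k+1)-th unit-bid is $960.
Allocation: A 2, B 2. Every unit priced at $960.
Revenue = 4 × 960 = $3,840.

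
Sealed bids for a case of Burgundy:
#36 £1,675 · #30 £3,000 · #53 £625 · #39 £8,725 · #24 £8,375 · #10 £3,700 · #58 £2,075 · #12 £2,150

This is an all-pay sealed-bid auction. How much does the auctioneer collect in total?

All-pay sealed-bid auction: the highest bidder wins the item, but every bidder pays their own bid.
Sorting bids: 8,725 (#39) > 8,375 (#24) > 3,700 (#10) > 3,000 (#30) > 2,150 (#12) > 2,075 (#58) > …
Every bidder forfeits their bid regardless of winning.
Revenue = 1,675 + 3,000 + 625 + 8,725 + 8,375 + 3,700 + 2,075 + 2,150 = £30,325.

Total revenue: £30,325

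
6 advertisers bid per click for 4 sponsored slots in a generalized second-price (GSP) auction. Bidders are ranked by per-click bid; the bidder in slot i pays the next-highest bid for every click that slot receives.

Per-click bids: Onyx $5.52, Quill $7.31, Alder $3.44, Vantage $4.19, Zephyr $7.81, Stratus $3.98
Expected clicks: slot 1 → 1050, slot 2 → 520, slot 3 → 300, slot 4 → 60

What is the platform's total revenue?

Total revenue: $12041.70

Sorting advertisers: $7.81 (Zephyr) > $7.31 (Quill) > $5.52 (Onyx) > $4.19 (Vantage) > $3.98 (Stratus) > …
Slot 1: Zephyr pays $7.31 × 1050 = $7675.50
Slot 2: Quill pays $5.52 × 520 = $2870.40
Slot 3: Onyx pays $4.19 × 300 = $1257.00
Slot 4: Vantage pays $3.98 × 60 = $238.80
Total = $12041.70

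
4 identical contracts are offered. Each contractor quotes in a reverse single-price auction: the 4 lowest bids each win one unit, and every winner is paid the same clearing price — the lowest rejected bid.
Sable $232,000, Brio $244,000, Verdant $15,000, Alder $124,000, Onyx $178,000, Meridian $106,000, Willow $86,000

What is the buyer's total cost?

Total cost: $712,000

Ordering the bids: 15,000 (Verdant), 86,000 (Willow), 106,000 (Meridian), 124,000 (Alder), 178,000 (Onyx), 232,000 (Sable), …
The 4 lowest are Verdant, Willow, Meridian, Alder.
Clearing price = lowest rejected bid = $178,000.
Total cost = 4 × $178,000 = $712,000.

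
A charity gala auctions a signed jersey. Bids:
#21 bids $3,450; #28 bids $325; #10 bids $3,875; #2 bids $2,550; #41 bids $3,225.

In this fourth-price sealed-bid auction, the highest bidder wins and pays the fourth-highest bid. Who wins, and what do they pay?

Bids in order: 3,875 (#10) > 3,450 (#21) > 3,225 (#41) > 2,550 (#2) > 325 (#28)
#10 wins; payment is bid #4 in the ranking = $2,550.

#10 pays $2,550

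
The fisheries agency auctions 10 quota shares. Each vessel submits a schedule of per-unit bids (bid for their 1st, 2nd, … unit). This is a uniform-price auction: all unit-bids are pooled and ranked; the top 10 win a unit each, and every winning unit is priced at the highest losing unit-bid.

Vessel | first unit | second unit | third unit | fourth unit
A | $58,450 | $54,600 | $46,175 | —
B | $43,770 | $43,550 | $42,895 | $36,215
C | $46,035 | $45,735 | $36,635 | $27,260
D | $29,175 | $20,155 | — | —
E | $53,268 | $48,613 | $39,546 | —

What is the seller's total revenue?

Total revenue: $395,460

Merging the schedules and taking the best 10: 58,450 (A-1), 54,600 (A-2), 53,268 (E-1), 48,613 (E-2), 46,175 (A-3), 46,035 (C-1), 45,735 (C-2), 43,770 (B-1), 43,550 (B-2), 42,895 (B-3)
Highest rejected unit-bid = $39,546.
Allocation: A 3, B 3, C 2, E 2. Every unit priced at $39,546.
Revenue = 10 × 39,546 = $395,460.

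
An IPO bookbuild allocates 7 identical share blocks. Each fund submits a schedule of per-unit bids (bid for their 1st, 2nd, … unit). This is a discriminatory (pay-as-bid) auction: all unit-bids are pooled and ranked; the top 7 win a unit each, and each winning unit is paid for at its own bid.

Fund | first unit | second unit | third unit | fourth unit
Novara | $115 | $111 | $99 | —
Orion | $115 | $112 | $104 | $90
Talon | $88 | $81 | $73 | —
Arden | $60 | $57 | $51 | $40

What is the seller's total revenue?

Pooled unit-bids ranked (top 7): 115 (Novara-1), 115 (Orion-1), 112 (Orion-2), 111 (Novara-2), 104 (Orion-3), 99 (Novara-3), 90 (Orion-4)
Next rejected bid: $88 (not a price — pay-as-bid).
Each winning unit pays its own bid.
Revenue = 115 + 115 + 112 + 111 + 104 + 99 + 90 = $746.

Total revenue: $746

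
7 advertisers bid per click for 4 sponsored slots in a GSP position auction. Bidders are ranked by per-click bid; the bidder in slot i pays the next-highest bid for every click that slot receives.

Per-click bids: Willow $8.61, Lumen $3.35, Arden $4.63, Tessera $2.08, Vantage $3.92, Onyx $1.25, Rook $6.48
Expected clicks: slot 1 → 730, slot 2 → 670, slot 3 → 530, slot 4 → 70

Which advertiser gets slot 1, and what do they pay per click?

Sorting advertisers: $8.61 (Willow) > $6.48 (Rook) > $4.63 (Arden) > $3.92 (Vantage) > $3.35 (Lumen) > …
Slot 1 goes to the first-ranked bidder, Willow, who pays the next bid down: $6.48/click.

Willow; $6.48 per click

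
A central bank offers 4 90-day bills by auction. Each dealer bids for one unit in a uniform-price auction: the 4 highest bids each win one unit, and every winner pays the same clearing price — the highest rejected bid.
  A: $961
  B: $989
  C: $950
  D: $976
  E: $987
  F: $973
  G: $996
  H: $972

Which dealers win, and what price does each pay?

Ordering the bids: 996 (G), 989 (B), 987 (E), 976 (D), 973 (F), 972 (H), …
The 4 highest are G, B, E, D.
Highest unsuccessful bid: $973 → clearing price.

G, B, E, D; each pays $973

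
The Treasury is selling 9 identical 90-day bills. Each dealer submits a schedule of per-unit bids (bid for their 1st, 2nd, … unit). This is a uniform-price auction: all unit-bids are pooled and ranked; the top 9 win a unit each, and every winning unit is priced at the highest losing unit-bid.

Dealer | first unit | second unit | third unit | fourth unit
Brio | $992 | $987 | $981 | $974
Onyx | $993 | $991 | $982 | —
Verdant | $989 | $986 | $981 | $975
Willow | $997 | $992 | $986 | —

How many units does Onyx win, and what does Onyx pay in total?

Merging the schedules and taking the best 9: 997 (Willow-1), 993 (Onyx-1), 992 (Brio-1), 992 (Willow-2), 991 (Onyx-2), 989 (Verdant-1), 987 (Brio-2), 986 (Verdant-2), 986 (Willow-3)
Highest rejected unit-bid = $982.
Onyx wins 2 unit(s) at $982 each.

Onyx: 2 units, pays $1,964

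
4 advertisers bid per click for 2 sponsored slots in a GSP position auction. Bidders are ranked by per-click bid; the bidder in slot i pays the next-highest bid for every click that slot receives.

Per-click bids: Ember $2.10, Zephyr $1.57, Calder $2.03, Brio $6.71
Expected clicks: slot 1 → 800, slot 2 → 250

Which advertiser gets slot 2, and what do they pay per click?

Ranked by bid: $6.71 (Brio) > $2.10 (Ember) > $2.03 (Calder) > …
Slot 2 goes to the second-ranked bidder, Ember, who pays the next bid down: $2.03/click.

Ember; $2.03 per click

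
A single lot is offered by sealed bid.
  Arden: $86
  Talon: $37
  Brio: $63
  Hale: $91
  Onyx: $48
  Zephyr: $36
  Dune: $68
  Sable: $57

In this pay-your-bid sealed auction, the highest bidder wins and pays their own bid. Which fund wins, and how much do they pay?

Bids in order: 91 (Hale) > 86 (Arden) > 68 (Dune) > 63 (Brio) > 57 (Sable) > 48 (Onyx) > …
Hale is highest → pays own bid, $91.

Hale pays $91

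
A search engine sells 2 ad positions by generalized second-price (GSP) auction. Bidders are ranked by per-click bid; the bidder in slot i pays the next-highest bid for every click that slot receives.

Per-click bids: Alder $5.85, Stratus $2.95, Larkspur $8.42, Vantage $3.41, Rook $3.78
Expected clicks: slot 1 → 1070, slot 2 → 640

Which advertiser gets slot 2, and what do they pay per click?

Sorting advertisers: $8.42 (Larkspur) > $5.85 (Alder) > $3.78 (Rook) > …
Slot 2 goes to the second-ranked bidder, Alder, who pays the next bid down: $3.78/click.

Alder; $3.78 per click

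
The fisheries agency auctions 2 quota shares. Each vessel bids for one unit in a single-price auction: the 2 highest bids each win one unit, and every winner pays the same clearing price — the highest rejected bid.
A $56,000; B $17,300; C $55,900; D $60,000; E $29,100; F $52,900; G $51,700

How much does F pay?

Bids ranked high→low: 60,000 (D), 56,000 (A), 55,900 (C), 52,900 (F), …
Winners (2 units): D, A.
Clearing price = highest rejected bid = $55,900.
F does not win → pays $0.

F pays $0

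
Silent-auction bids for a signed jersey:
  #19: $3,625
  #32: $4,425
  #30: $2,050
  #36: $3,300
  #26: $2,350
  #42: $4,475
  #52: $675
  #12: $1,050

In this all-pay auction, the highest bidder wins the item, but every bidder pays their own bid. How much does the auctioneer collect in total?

Total revenue: $21,950

Rule: the highest bidder wins the item, but every bidder pays their own bid.
Sorting bids: 4,475 (#42) > 4,425 (#32) > 3,625 (#19) > 3,300 (#36) > 2,350 (#26) > 2,050 (#30) > …
Every bidder forfeits their bid regardless of winning.
Revenue = 3,625 + 4,425 + 2,050 + 3,300 + 2,350 + 4,475 + 675 + 1,050 = $21,950.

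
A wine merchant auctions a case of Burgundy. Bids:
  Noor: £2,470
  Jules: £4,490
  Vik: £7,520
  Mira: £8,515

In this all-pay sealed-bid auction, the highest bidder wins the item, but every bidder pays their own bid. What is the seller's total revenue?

Total revenue: £22,995

Sorting bids: 8,515 (Mira) > 7,520 (Vik) > 4,490 (Jules) > 2,470 (Noor)
Mira wins with the top bid; all bids are sunk regardless.
Every bidder forfeits their bid regardless of winning.
Revenue = 2,470 + 4,490 + 7,520 + 8,515 = £22,995.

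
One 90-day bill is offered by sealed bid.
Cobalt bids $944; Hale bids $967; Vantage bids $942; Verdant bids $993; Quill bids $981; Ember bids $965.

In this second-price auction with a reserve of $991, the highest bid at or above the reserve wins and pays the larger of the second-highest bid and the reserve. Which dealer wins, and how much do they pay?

Verdant pays $991

Bids ranked: 993 (Verdant) > 981 (Quill) > 967 (Hale) > 965 (Ember) > 944 (Cobalt) > 942 (Vantage)
Verdant has the top bid at or above the reserve ($993).
Second-highest bid $981 is below the reserve $991, so the reserve binds → payment $991.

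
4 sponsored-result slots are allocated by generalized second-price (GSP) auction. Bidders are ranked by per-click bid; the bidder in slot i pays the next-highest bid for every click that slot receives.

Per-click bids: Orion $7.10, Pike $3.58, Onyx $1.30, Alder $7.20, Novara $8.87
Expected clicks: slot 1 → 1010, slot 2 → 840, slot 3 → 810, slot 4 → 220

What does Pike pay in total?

Per-click bids in order: $8.87 (Novara) > $7.20 (Alder) > $7.10 (Orion) > $3.58 (Pike) > $1.30 (Onyx)
Pike holds slot 4 → pays next bid $1.30 × 220 clicks = $286.00.

Pike pays $286.00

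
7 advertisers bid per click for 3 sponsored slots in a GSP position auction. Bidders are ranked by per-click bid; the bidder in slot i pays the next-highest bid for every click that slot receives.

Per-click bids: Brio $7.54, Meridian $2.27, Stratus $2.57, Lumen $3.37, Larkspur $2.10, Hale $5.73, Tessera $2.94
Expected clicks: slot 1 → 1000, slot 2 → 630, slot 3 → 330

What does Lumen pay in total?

Lumen pays $970.20

Per-click bids in order: $7.54 (Brio) > $5.73 (Hale) > $3.37 (Lumen) > $2.94 (Tessera) > …
Lumen holds slot 3 → pays next bid $2.94 × 330 clicks = $970.20.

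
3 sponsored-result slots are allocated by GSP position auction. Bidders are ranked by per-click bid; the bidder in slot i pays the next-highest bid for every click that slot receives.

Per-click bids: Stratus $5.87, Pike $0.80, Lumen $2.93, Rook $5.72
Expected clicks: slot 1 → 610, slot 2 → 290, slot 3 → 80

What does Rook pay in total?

Rook pays $849.70

Per-click bids in order: $5.87 (Stratus) > $5.72 (Rook) > $2.93 (Lumen) > $0.80 (Pike)
Rook holds slot 2 → pays next bid $2.93 × 290 clicks = $849.70.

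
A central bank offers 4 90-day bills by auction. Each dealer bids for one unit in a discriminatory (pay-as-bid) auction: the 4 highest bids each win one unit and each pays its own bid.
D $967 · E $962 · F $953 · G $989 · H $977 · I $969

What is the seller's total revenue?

Total revenue: $3,902

Ordering the bids: 989 (G), 977 (H), 969 (I), 967 (D), 962 (E), 953 (F)
Winners (4 units): G, H, I, D.
Total revenue = 989 + 977 + 969 + 967 = $3,902.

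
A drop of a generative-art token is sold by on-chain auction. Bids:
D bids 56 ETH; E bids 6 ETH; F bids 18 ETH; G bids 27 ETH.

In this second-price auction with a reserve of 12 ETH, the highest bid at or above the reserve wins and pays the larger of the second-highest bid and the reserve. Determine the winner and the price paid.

Rule: the highest bid at or above the reserve wins and pays the larger of the second-highest bid and the reserve.
Sorting bids: 56 (D) > 27 (G) > 18 (F) > 6 (E)
D has the top bid at or above the reserve (56 ETH).
Second-highest bid 27 ETH exceeds the reserve 12 ETH → payment 27 ETH.

D pays 27 ETH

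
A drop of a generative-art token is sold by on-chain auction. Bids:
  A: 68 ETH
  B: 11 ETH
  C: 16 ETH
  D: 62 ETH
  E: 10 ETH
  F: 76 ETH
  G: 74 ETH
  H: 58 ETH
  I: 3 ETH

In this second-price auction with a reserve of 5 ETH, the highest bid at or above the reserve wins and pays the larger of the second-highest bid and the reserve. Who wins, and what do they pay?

F pays 74 ETH

Sorting bids: 76 (F) > 74 (G) > 68 (A) > 62 (D) > 58 (H) > 16 (C) > …
Highest eligible bid: F at 76 ETH.
Second-highest bid 74 ETH exceeds the reserve 5 ETH → payment 74 ETH.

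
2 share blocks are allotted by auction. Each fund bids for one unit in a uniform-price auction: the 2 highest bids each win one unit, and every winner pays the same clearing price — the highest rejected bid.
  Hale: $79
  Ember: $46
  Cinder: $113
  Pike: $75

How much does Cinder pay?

Bids ranked high→low: 113 (Cinder), 79 (Hale), 75 (Pike), 46 (Ember)
The 2 highest are Cinder, Hale.
Highest unsuccessful bid: $75 → clearing price.
Cinder wins → pays $75.

Cinder pays $75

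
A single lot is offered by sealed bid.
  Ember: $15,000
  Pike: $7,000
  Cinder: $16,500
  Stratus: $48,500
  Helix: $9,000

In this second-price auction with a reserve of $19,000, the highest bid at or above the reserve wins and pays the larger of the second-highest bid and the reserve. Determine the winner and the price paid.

Bids in order: 48,500 (Stratus) > 16,500 (Cinder) > 15,000 (Ember) > 9,000 (Helix) > 7,000 (Pike)
Stratus has the top bid at or above the reserve ($48,500).
max(second-highest $16,500, reserve $19,000) = $19,000.

Stratus pays $19,000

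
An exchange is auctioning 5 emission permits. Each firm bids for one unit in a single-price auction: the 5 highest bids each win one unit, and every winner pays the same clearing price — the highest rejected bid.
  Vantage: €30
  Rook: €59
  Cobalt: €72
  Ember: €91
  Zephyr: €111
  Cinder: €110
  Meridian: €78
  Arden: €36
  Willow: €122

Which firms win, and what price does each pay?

Willow, Zephyr, Cinder, Ember, Meridian; each pays €72

Ordering the bids: 122 (Willow), 111 (Zephyr), 110 (Cinder), 91 (Ember), 78 (Meridian), 72 (Cobalt), 59 (Rook), …
The 5 highest are Willow, Zephyr, Cinder, Ember, Meridian.
Highest unsuccessful bid: €72 → clearing price.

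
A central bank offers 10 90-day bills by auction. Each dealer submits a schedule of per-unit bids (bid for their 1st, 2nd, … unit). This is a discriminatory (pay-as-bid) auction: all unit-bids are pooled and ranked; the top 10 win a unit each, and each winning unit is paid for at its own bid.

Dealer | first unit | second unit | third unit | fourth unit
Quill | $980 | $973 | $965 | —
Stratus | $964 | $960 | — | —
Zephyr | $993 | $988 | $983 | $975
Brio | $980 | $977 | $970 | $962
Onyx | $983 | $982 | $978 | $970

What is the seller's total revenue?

Total revenue: $9,819

Pooled unit-bids ranked (top 10): 993 (Zephyr-1), 988 (Zephyr-2), 983 (Zephyr-3), 983 (Onyx-1), 982 (Onyx-2), 980 (Quill-1), 980 (Brio-1), 978 (Onyx-3), 977 (Brio-2), 975 (Zephyr-4)
Next rejected bid: $973 (not a price — pay-as-bid).
Each winning unit pays its own bid.
Revenue = 993 + 988 + 983 + 983 + 982 + 980 + 980 + 978 + 977 + 975 = $9,819.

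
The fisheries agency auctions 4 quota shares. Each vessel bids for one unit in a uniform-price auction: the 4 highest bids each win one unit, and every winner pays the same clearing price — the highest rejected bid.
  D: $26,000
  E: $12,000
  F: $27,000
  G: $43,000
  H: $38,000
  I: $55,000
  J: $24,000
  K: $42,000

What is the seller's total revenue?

Total revenue: $108,000

Sorting: 55,000 (I), 43,000 (G), 42,000 (K), 38,000 (H), 27,000 (F), 26,000 (D), …
Winners (4 units): I, G, K, H.
Clearing price = highest rejected bid = $27,000.
Total revenue = 4 × $27,000 = $108,000.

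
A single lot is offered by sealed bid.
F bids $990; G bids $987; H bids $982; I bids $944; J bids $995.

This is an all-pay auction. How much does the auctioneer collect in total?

Total revenue: $4,898

All-pay auction: the highest bidder wins the item, but every bidder pays their own bid.
Bids ranked: 995 (J) > 990 (F) > 987 (G) > 982 (H) > 944 (I)
Every bidder forfeits their bid regardless of winning.
Revenue = 990 + 987 + 982 + 944 + 995 = $4,898.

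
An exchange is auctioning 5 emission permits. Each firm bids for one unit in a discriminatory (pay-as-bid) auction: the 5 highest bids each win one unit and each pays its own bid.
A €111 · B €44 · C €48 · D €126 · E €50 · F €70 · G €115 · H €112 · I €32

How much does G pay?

G pays €115

Bids ranked high→low: 126 (D), 115 (G), 112 (H), 111 (A), 70 (F), 50 (E), 48 (C), …
Winners (5 units): D, G, H, A, F.
G wins → own bid €115.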